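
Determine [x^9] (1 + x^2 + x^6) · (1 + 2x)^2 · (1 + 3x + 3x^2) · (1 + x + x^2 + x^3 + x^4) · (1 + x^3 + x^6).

265

(1 + x^2 + x^6) has coefficients 1,0,1,0,0,0,1 for degrees 0…6.
(1 + 2x)^2 has coefficients 1,4,4,0,0,0,0,0,0,0 for degrees 0…9.
Multiplying by (1 + 3x + 3x^2) gives running coefficients 1,7,19,24,12,0,0,0,0,0 for degrees 0…9.
Multiplying by (1 + x + x^2 + x^3 + x^4) gives running coefficients 1,8,27,51,63,62,55,36,12,0 for degrees 0…9.
Finally multiplying by (1 + x^3 + x^6), the product of all factors after the first has coefficients 1,8,27,52,71,89,107,107,101,106 for degrees 0…9.
[x^9] = 1·106 + 1·107 + 1·52 = 265.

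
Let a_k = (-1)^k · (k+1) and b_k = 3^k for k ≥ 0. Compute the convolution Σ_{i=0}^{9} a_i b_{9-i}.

11069

This is [x^9] in the product of the two ordinary generating functions.
Σ = 1·19683 − 2·6561 + 3·2187 − 4·729 + 5·243 − 6·81 + 7·27 − 8·9 + 9·3 − 10·1 = 11069.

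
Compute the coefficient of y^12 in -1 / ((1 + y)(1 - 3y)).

Partial fractions give a closed form: a_n = (-1/4)·(-1)^n + (-3/4)·3^n.
At n = 12: a_12 = -398581.

-398581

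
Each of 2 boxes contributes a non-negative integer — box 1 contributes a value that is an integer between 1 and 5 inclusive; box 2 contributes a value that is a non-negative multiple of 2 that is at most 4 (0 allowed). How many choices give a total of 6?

The generating function for the choices is (q + q^2 + q^3 + q^4 + q^5)·(1 + q^2 + q^4); the count is [q^6].
(q + q^2 + q^3 + q^4 + q^5) has coefficients 0,1,1,1,1,1 for degrees 0…5.
(1 + q^2 + q^4) has coefficients 1,0,1,0,1,0,0 for degrees 0…6.
[q^6] = 1·0 + 1·1 + 1·0 + 1·1 + 1·0 = 2.

2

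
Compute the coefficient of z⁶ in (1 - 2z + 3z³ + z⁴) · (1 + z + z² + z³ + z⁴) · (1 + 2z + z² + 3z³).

17

(1 - 2z + 3z³ + z⁴) has coefficients 1,-2,0,3,1 for degrees 0…4.
(1 + z + z² + z³ + z⁴) has coefficients 1,1,1,1,1,0,0 for degrees 0…6.
Finally multiplying by (1 + 2z + z² + 3z³), the product of all factors after the first has coefficients 1,3,4,7,7,6,4 for degrees 0…6.
[z⁶] = 1·4 − 2·6 + 3·7 + 1·4 = 17.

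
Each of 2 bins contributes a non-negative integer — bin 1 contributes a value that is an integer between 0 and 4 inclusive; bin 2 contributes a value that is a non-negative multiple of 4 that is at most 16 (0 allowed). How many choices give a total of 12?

The generating function for the choices is (1 + y + y^2 + y^3 + y^4)·(1 + y^4 + y^8 + y^12 + y^16); the count is [y^12].
(1 + y + y^2 + y^3 + y^4) has coefficients 1,1,1,1,1 for degrees 0…4.
(1 + y^4 + y^8 + y^12 + y^16) has coefficients 1,0,0,0,1,0,0,0,1,0,0,0,1 for degrees 0…12.
[y^12] = 1·1 + 1·0 + 1·0 + 1·0 + 1·1 = 2.

2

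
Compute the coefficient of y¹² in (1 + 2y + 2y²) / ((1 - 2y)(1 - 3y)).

2991019

The denominator gives the recurrence a_n = 5a_(n−1) − 6a_(n−2) for n ≥ 3; the numerator fixes a_0 = 1, a_1 = 7, a_2 = 31.
Iterating: 1, 7, 31, 113, 379, 1217, 3811, 11753, 35899, 108977, 329491, 993593, 2991019, so a_12 = 2991019.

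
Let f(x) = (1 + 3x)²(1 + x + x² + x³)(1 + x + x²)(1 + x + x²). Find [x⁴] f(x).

110

(1 + 3x)² has coefficients 1,6,9 for degrees 0…2.
(1 + x + x² + x³) has coefficients 1,1,1,1,0 for degrees 0…4.
Multiplying by (1 + x + x²) gives running coefficients 1,2,3,3,2 for degrees 0…4.
Finally multiplying by (1 + x + x²), the product of all factors after the first has coefficients 1,3,6,8,8 for degrees 0…4.
[x⁴] = 1·8 + 6·8 + 9·6 = 110.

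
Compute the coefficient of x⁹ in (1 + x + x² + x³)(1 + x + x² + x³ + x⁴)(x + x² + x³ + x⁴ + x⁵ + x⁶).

14

(1 + x + x² + x³) has coefficients 1,1,1,1 for degrees 0…3.
(1 + x + x² + x³ + x⁴) has coefficients 1,1,1,1,1,0,0,0,0,0 for degrees 0…9.
Finally multiplying by (x + x² + x³ + x⁴ + x⁵ + x⁶), the product of all factors after the first has coefficients 0,1,2,3,4,5,5,4,3,2 for degrees 0…9.
[x⁹] = 1·2 + 1·3 + 1·4 + 1·5 = 14.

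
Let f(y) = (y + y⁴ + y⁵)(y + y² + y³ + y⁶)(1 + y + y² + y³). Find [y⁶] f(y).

(y + y⁴ + y⁵) has coefficients 0,1,0,0,1,1 for degrees 0…5.
(y + y² + y³ + y⁶) has coefficients 0,1,1,1,0,0,1 for degrees 0…6.
Finally multiplying by (1 + y + y² + y³), the product of all factors after the first has coefficients 0,1,2,3,3,2,2 for degrees 0…6.
[y⁶] = 1·2 + 1·2 + 1·1 = 5.

5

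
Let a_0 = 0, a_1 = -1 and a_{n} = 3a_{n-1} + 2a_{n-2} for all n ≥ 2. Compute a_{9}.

-22363

The ordinary generating function has denominator 1 - 3z - 2z^2.
Iterating the recurrence: a_0,…,a_{9} = 0, -1, -3, -11, -39, -139, -495, -1763, -6279, -22363.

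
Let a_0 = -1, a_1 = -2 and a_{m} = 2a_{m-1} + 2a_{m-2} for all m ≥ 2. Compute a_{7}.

-896

The ordinary generating function has denominator 1 - 2t - 2t^2.
Iterating the recurrence: a_0,…,a_{7} = -1, -2, -6, -16, -44, -120, -328, -896.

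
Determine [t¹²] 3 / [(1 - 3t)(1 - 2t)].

The denominator gives the recurrence a_n = 5a_(n−1) − 6a_(n−2) for n ≥ 2; the numerator fixes a_0 = 3, a_1 = 15.
Iterating: 3, 15, 57, 195, 633, 1995, 6177, 18915, 57513, 174075, 525297, 1582035, 4758393, so a_12 = 4758393.

4758393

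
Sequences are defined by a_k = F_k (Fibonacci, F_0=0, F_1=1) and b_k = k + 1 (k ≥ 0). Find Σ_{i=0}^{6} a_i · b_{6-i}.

Write out a_i and b_{6-i} for i = 0,…,6 and sum the products.
Σ = 0·7 + 1·6 + 1·5 + 2·4 + 3·3 + 5·2 + 8·1 = 46.

46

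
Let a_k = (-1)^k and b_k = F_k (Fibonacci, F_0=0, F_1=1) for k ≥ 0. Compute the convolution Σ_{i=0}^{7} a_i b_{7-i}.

This is [x^7] in the product of the two ordinary generating functions.
Σ = 1·13 − 1·8 + 1·5 − 1·3 + 1·2 − 1·1 + 1·1 − 1·0 = 9.

9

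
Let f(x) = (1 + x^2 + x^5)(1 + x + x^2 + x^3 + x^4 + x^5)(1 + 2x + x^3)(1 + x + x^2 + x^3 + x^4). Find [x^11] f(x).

29

(1 + x^2 + x^5) has coefficients 1,0,1,0,0,1 for degrees 0…5.
(1 + x + x^2 + x^3 + x^4 + x^5) has coefficients 1,1,1,1,1,1,0,0,0,0,0,0 for degrees 0…11.
Multiplying by (1 + 2x + x^3) gives running coefficients 1,3,3,4,4,4,3,1,1,0,0,0 for degrees 0…11.
Finally multiplying by (1 + x + x^2 + x^3 + x^4), the product of all factors after the first has coefficients 1,4,7,11,15,18,18,16,13,9,5,2 for degrees 0…11.
[x^11] = 1·2 + 1·9 + 1·18 = 29.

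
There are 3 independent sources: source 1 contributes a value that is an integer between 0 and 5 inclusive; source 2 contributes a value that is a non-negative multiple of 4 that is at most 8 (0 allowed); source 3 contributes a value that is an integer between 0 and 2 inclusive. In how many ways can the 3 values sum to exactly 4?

4

The generating function for the choices is (1 + y + y² + y³ + y⁴ + y⁵)·(1 + y⁴ + y⁸)·(1 + y + y²); the count is [y⁴].
(1 + y + y² + y³ + y⁴ + y⁵) has coefficients 1,1,1,1,1 for degrees 0…4.
(1 + y⁴ + y⁸) has coefficients 1,0,0,0,1 for degrees 0…4.
Finally multiplying by (1 + y + y²), the product of all factors after the first has coefficients 1,1,1,0,1 for degrees 0…4.
[y⁴] = 1·1 + 1·0 + 1·1 + 1·1 + 1·1 = 4.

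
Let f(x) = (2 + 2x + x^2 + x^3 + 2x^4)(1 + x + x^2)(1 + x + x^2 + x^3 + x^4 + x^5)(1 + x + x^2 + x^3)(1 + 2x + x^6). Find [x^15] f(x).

66

(2 + 2x + x^2 + x^3 + 2x^4) has coefficients 2,2,1,1,2 for degrees 0…4.
(1 + x + x^2) has coefficients 1,1,1,0,0,0,0,0,0,0,0,0,0,0,0,0 for degrees 0…15.
Multiplying by (1 + x + x^2 + x^3 + x^4 + x^5) gives running coefficients 1,2,3,3,3,3,2,1,0,0,0,0,0,0,0,0 for degrees 0…15.
Multiplying by (1 + x + x^2 + x^3) gives running coefficients 1,3,6,9,11,12,11,9,6,3,1,0,0,0,0,0 for degrees 0…15.
Finally multiplying by (1 + 2x + x^6), the product of all factors after the first has coefficients 1,5,12,21,29,34,36,34,30,24,18,14,11,9,6,3 for degrees 0…15.
[x^15] = 2·3 + 2·6 + 1·9 + 1·11 + 2·14 = 66.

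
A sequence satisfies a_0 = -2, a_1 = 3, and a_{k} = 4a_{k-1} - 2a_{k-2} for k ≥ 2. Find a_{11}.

1083808

The ordinary generating function has denominator 1 - 4t + 2t^2.
Iterating the recurrence: a_0,…,a_{11} = -2, 3, 16, 58, 200, 684, 2336, 7976, 27232, 92976, 317440, 1083808.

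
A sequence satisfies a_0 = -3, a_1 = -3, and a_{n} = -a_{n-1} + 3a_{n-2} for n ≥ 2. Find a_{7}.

The ordinary generating function has denominator 1 + y - 3y^2.
Iterating the recurrence: a_0,…,a_{7} = -3, -3, -6, -3, -15, 6, -51, 69.

69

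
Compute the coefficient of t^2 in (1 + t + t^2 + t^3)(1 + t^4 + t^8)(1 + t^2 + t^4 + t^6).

(1 + t + t^2 + t^3) has coefficients 1,1,1 for degrees 0…2.
(1 + t^4 + t^8) has coefficients 1,0,0 for degrees 0…2.
Finally multiplying by (1 + t^2 + t^4 + t^6), the product of all factors after the first has coefficients 1,0,1 for degrees 0…2.
[t^2] = 1·1 + 1·0 + 1·1 = 2.

2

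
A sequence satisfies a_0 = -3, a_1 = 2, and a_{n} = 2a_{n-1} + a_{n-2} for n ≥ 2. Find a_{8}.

309

The ordinary generating function has denominator 1 - 2y - y^2.
Iterating the recurrence: a_0,…,a_{8} = -3, 2, 1, 4, 9, 22, 53, 128, 309.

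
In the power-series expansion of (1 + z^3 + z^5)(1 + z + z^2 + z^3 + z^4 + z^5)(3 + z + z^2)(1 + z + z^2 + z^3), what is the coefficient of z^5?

(1 + z^3 + z^5) has coefficients 1,0,0,1,0,1 for degrees 0…5.
(1 + z + z^2 + z^3 + z^4 + z^5) has coefficients 1,1,1,1,1,1 for degrees 0…5.
Multiplying by (3 + z + z^2) gives running coefficients 3,4,5,5,5,5 for degrees 0…5.
Finally multiplying by (1 + z + z^2 + z^3), the product of all factors after the first has coefficients 3,7,12,17,19,20 for degrees 0…5.
[z^5] = 1·20 + 1·12 + 1·3 = 35.

35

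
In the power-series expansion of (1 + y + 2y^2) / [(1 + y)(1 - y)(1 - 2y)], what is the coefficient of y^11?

Partial fractions give a closed form: a_n = (1/3)·(-1)^n + (-2)·1^n + (8/3)·2^n.
At n = 11: a_11 = 5459.

5459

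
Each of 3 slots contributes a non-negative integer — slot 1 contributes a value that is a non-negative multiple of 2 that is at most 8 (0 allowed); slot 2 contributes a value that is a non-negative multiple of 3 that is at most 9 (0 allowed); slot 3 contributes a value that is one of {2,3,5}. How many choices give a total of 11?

The generating function for the choices is (1 + t^2 + t^4 + t^6 + t^8)·(1 + t^3 + t^6 + t^9)·(t^2 + t^3 + t^5); the count is [t^11].
(1 + t^2 + t^4 + t^6 + t^8) has coefficients 1,0,1,0,1,0,1,0,1 for degrees 0…8.
(1 + t^3 + t^6 + t^9) has coefficients 1,0,0,1,0,0,1,0,0,1,0,0 for degrees 0…11.
Finally multiplying by (t^2 + t^3 + t^5), the product of all factors after the first has coefficients 0,0,1,1,0,2,1,0,2,1,0,2 for degrees 0…11.
[t^11] = 1·2 + 1·1 + 1·0 + 1·2 + 1·1 = 6.

6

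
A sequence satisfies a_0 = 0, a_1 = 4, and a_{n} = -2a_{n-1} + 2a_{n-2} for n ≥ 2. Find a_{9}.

The ordinary generating function has denominator 1 + 2x - 2x^2.
Iterating the recurrence: a_0,…,a_{9} = 0, 4, -8, 24, -64, 176, -480, 1312, -3584, 9792.

9792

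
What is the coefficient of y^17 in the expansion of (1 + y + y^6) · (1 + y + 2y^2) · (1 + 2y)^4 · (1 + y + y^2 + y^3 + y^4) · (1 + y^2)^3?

(1 + y + y^6) has coefficients 1,1,0,0,0,0,1 for degrees 0…6.
(1 + y + 2y^2) has coefficients 1,1,2,0,0,0,0,0,0,0,0,0,0,0,0,0,0,0 for degrees 0…17.
Multiplying by (1 + 2y)^4 gives running coefficients 1,9,34,72,96,80,32,0,0,0,0,0,0,0,0,0,0,0 for degrees 0…17.
Multiplying by (1 + y + y^2 + y^3 + y^4) gives running coefficients 1,10,44,116,212,291,314,280,208,112,32,0,0,0,0,0,0,0 for degrees 0…17.
Finally multiplying by (1 + y^2)^3, the product of all factors after the first has coefficients 1,10,47,146,347,669,1083,1511,1830,1941,1810,1467,1034,616,304,112,32,0 for degrees 0…17.
[y^17] = 1·0 + 1·32 + 1·1467 = 1499.

1499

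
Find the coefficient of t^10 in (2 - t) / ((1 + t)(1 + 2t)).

5117

Partial fractions give a closed form: a_n = (-3)·(-1)^n + (5)·(-2)^n.
At n = 10: a_10 = 5117.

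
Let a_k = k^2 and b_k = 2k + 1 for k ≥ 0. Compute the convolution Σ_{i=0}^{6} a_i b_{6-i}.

The convolution is the x^6 coefficient of A(x)B(x).
Σ = 0·13 + 1·11 + 4·9 + 9·7 + 16·5 + 25·3 + 36·1 = 301.

301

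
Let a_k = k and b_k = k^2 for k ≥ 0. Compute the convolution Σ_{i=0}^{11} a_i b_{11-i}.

This is [x^11] in the product of the two ordinary generating functions.
Σ = 0·121 + 1·100 + 2·81 + 3·64 + 4·49 + 5·36 + 6·25 + 7·16 + 8·9 + 9·4 + 10·1 + 11·0 = 1210.

1210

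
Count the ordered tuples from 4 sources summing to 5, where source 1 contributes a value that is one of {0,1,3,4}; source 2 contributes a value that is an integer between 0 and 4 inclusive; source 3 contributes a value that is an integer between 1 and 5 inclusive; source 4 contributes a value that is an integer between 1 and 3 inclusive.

16

The generating function for the choices is (1 + z + z³ + z⁴)·(1 + z + z² + z³ + z⁴)·(z + z² + z³ + z⁴ + z⁵)·(z + z² + z³); the count is [z⁵].
(1 + z + z³ + z⁴) has coefficients 1,1,0,1,1 for degrees 0…4.
(1 + z + z² + z³ + z⁴) has coefficients 1,1,1,1,1,0 for degrees 0…5.
Multiplying by (z + z² + z³ + z⁴ + z⁵) gives running coefficients 0,1,2,3,4,5 for degrees 0…5.
Finally multiplying by (z + z² + z³), the product of all factors after the first has coefficients 0,0,1,3,6,9 for degrees 0…5.
[z⁵] = 1·9 + 1·6 + 1·1 + 1·0 = 16.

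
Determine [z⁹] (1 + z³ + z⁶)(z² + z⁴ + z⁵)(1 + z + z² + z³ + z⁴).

5

(1 + z³ + z⁶) has coefficients 1,0,0,1,0,0,1 for degrees 0…6.
(z² + z⁴ + z⁵) has coefficients 0,0,1,0,1,1,0,0,0,0 for degrees 0…9.
Finally multiplying by (1 + z + z² + z³ + z⁴), the product of all factors after the first has coefficients 0,0,1,1,2,3,3,2,2,1 for degrees 0…9.
[z⁹] = 1·1 + 1·3 + 1·1 = 5.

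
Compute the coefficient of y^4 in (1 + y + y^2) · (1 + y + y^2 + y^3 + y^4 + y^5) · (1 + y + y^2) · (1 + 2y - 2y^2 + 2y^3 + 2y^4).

21

(1 + y + y^2) has coefficients 1,1,1 for degrees 0…2.
(1 + y + y^2 + y^3 + y^4 + y^5) has coefficients 1,1,1,1,1 for degrees 0…4.
Multiplying by (1 + y + y^2) gives running coefficients 1,2,3,3,3 for degrees 0…4.
Finally multiplying by (1 + 2y - 2y^2 + 2y^3 + 2y^4), the product of all factors after the first has coefficients 1,4,5,7,9 for degrees 0…4.
[y^4] = 1·9 + 1·7 + 1·5 = 21.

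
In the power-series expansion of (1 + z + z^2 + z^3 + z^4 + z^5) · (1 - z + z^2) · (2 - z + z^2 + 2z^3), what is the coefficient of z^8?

(1 + z + z^2 + z^3 + z^4 + z^5) has coefficients 1,1,1,1,1,1 for degrees 0…5.
(1 - z + z^2) has coefficients 1,-1,1,0,0,0,0,0,0 for degrees 0…8.
Finally multiplying by (2 - z + z^2 + 2z^3), the product of all factors after the first has coefficients 2,-3,4,0,-1,2,0,0,0 for degrees 0…8.
[z^8] = 1·0 + 1·0 + 1·0 + 1·2 + 1·(-1) + 1·0 = 1.

1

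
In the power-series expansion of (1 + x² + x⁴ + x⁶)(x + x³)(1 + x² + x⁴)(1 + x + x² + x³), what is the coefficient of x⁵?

8

(1 + x² + x⁴ + x⁶) has coefficients 1,0,1,0,1,0 for degrees 0…5.
(x + x³) has coefficients 0,1,0,1,0,0 for degrees 0…5.
Multiplying by (1 + x² + x⁴) gives running coefficients 0,1,0,2,0,2 for degrees 0…5.
Finally multiplying by (1 + x + x² + x³), the product of all factors after the first has coefficients 0,1,1,3,3,4 for degrees 0…5.
[x⁵] = 1·4 + 1·3 + 1·1 = 8.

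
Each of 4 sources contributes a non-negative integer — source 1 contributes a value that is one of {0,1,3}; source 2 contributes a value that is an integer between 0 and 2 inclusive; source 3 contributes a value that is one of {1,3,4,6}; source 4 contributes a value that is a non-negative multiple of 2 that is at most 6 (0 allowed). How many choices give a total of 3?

The generating function for the choices is (1 + x + x³)·(1 + x + x²)·(x + x³ + x⁴ + x⁶)·(1 + x² + x⁴ + x⁶); the count is [x³].
(1 + x + x³) has coefficients 1,1,0,1 for degrees 0…3.
(1 + x + x²) has coefficients 1,1,1,0 for degrees 0…3.
Multiplying by (x + x³ + x⁴ + x⁶) gives running coefficients 0,1,1,2 for degrees 0…3.
Finally multiplying by (1 + x² + x⁴ + x⁶), the product of all factors after the first has coefficients 0,1,1,3 for degrees 0…3.
[x³] = 1·3 + 1·1 + 1·0 = 4.

4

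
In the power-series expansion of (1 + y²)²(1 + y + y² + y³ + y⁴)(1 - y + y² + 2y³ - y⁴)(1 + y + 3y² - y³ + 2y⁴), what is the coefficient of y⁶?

(1 + y²)² has coefficients 1,0,2,0,1 for degrees 0…4.
(1 + y + y² + y³ + y⁴) has coefficients 1,1,1,1,1,0,0 for degrees 0…6.
Multiplying by (1 - y + y² + 2y³ - y⁴) gives running coefficients 1,0,1,3,2,1,2 for degrees 0…6.
Finally multiplying by (1 + y + 3y² - y³ + 2y⁴), the product of all factors after the first has coefficients 1,1,4,3,10,11,8 for degrees 0…6.
[y⁶] = 1·8 + 2·10 + 1·4 = 32.

32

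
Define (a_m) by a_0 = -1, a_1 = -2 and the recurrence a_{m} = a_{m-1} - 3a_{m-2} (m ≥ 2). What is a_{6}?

The ordinary generating function has denominator 1 - q + 3q^2.
Iterating the recurrence: a_0,…,a_{6} = -1, -2, 1, 7, 4, -17, -29.

-29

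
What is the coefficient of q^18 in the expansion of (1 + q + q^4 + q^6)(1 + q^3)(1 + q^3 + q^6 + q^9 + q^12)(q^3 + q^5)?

(1 + q + q^4 + q^6) has coefficients 1,1,0,0,1,0,1 for degrees 0…6.
(1 + q^3) has coefficients 1,0,0,1,0,0,0,0,0,0,0,0,0,0,0,0,0,0,0 for degrees 0…18.
Multiplying by (1 + q^3 + q^6 + q^9 + q^12) gives running coefficients 1,0,0,2,0,0,2,0,0,2,0,0,2,0,0,1,0,0,0 for degrees 0…18.
Finally multiplying by (q^3 + q^5), the product of all factors after the first has coefficients 0,0,0,1,0,1,2,0,2,2,0,2,2,0,2,2,0,2,1 for degrees 0…18.
[q^18] = 1·1 + 1·2 + 1·2 + 1·2 = 7.

7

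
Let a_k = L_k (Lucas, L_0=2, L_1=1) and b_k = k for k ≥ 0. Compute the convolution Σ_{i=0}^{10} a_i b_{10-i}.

Write out a_i and b_{10-i} for i = 0,…,10 and sum the products.
Σ = 2·10 + 1·9 + 3·8 + 4·7 + 7·6 + 11·5 + 18·4 + 29·3 + 47·2 + 76·1 + 123·0 = 507.

507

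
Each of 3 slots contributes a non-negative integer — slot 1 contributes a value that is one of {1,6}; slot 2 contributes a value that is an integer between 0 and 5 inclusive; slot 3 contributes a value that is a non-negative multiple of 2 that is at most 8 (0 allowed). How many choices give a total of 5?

The generating function for the choices is (q + q⁶)·(1 + q + q² + q³ + q⁴ + q⁵)·(1 + q² + q⁴ + q⁶ + q⁸); the count is [q⁵].
(q + q⁶) has coefficients 0,1,0,0,0,0 for degrees 0…5.
(1 + q + q² + q³ + q⁴ + q⁵) has coefficients 1,1,1,1,1,1 for degrees 0…5.
Finally multiplying by (1 + q² + q⁴ + q⁶ + q⁸), the product of all factors after the first has coefficients 1,1,2,2,3,3 for degrees 0…5.
[q⁵] = 1·3 = 3.

3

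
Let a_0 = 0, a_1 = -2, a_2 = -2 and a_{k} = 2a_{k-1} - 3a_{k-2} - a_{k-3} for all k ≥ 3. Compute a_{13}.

-778

The ordinary generating function has denominator 1 - 2y + 3y^2 + y^3.
Iterating the recurrence: a_0,…,a_{13} = 0, -2, -2, 2, 12, 20, 2, -68, -162, -122, 310, 1148, 1488, -778.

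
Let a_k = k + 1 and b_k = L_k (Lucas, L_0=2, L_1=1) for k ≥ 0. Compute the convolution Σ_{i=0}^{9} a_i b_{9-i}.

507

The convolution is the x^9 coefficient of A(x)B(x).
Σ = 1·76 + 2·47 + 3·29 + 4·18 + 5·11 + 6·7 + 7·4 + 8·3 + 9·1 + 10·2 = 507.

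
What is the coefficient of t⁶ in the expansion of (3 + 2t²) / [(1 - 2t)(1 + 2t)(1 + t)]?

The denominator gives the recurrence a_n = −a_(n−1) + 4a_(n−2) + 4a_(n−3) for n ≥ 3; the numerator fixes a_0 = 3, a_1 = -3, a_2 = 17.
Iterating: 3, -3, 17, -17, 73, -73, 297, so a_6 = 297.

297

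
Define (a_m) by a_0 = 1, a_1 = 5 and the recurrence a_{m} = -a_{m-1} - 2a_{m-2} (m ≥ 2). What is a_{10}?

89

The ordinary generating function has denominator 1 + q + 2q^2.
Iterating the recurrence: a_0,…,a_{10} = 1, 5, -7, -3, 17, -11, -23, 45, 1, -91, 89.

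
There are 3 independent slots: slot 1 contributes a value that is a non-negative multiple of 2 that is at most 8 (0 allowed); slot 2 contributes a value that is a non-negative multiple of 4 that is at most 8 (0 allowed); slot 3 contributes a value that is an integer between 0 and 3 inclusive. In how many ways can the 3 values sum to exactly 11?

5

The generating function for the choices is (1 + t^2 + t^4 + t^6 + t^8)·(1 + t^4 + t^8)·(1 + t + t^2 + t^3); the count is [t^11].
(1 + t^2 + t^4 + t^6 + t^8) has coefficients 1,0,1,0,1,0,1,0,1 for degrees 0…8.
(1 + t^4 + t^8) has coefficients 1,0,0,0,1,0,0,0,1,0,0,0 for degrees 0…11.
Finally multiplying by (1 + t + t^2 + t^3), the product of all factors after the first has coefficients 1,1,1,1,1,1,1,1,1,1,1,1 for degrees 0…11.
[t^11] = 1·1 + 1·1 + 1·1 + 1·1 + 1·1 = 5.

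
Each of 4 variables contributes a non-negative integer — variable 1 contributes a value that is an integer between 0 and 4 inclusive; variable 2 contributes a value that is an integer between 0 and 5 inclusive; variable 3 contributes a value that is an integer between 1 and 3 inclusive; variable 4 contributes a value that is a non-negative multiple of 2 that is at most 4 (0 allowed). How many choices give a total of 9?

35

The generating function for the choices is (1 + x + x^2 + x^3 + x^4)·(1 + x + x^2 + x^3 + x^4 + x^5)·(x + x^2 + x^3)·(1 + x^2 + x^4); the count is [x^9].
(1 + x + x^2 + x^3 + x^4) has coefficients 1,1,1,1,1 for degrees 0…4.
(1 + x + x^2 + x^3 + x^4 + x^5) has coefficients 1,1,1,1,1,1,0,0,0,0 for degrees 0…9.
Multiplying by (x + x^2 + x^3) gives running coefficients 0,1,2,3,3,3,3,2,1,0 for degrees 0…9.
Finally multiplying by (1 + x^2 + x^4), the product of all factors after the first has coefficients 0,1,2,4,5,7,8,8,7,5 for degrees 0…9.
[x^9] = 1·5 + 1·7 + 1·8 + 1·8 + 1·7 = 35.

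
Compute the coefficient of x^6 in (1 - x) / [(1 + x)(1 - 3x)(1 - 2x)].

1051

The denominator gives the recurrence a_n = 4a_(n−1) − a_(n−2) − 6a_(n−3) for n ≥ 3; the numerator fixes a_0 = 1, a_1 = 3, a_2 = 11.
Iterating: 1, 3, 11, 35, 111, 343, 1051, so a_6 = 1051.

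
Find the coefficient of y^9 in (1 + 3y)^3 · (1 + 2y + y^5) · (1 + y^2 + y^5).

81

(1 + 3y)^3 has coefficients 1,9,27,27 for degrees 0…3.
(1 + 2y + y^5) has coefficients 1,2,0,0,0,1,0,0,0,0 for degrees 0…9.
Finally multiplying by (1 + y^2 + y^5), the product of all factors after the first has coefficients 1,2,1,2,0,2,2,1,0,0 for degrees 0…9.
[y^9] = 1·0 + 9·0 + 27·1 + 27·2 = 81.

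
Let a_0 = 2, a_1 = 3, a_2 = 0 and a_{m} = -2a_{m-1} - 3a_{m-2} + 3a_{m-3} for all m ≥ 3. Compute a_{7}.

The ordinary generating function has denominator 1 + 2t + 3t^2 - 3t^3.
Iterating the recurrence: a_0,…,a_{7} = 2, 3, 0, -3, 15, -21, -12, 132.

132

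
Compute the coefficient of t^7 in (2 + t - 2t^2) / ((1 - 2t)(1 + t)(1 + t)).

The denominator gives the recurrence a_n = 3a_(n−2) + 2a_(n−3) for n ≥ 3; the numerator fixes a_0 = 2, a_1 = 1, a_2 = 4.
Iterating: 2, 1, 4, 7, 14, 29, 56, 115, so a_7 = 115.

115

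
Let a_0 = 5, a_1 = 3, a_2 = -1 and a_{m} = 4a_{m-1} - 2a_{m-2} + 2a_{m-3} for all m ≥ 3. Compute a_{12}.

The ordinary generating function has denominator 1 - 4y + 2y^2 - 2y^3.
Iterating the recurrence: a_0,…,a_{12} = 5, 3, -1, 0, 8, 30, 104, 372, 1340, 4824, 17360, 62472, 224816.

224816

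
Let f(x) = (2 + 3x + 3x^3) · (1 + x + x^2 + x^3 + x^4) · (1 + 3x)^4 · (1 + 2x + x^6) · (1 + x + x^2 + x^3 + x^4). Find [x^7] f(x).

(2 + 3x + 3x^3) has coefficients 2,3,0,3 for degrees 0…3.
(1 + x + x^2 + x^3 + x^4) has coefficients 1,1,1,1,1,0,0,0 for degrees 0…7.
Multiplying by (1 + 3x)^4 gives running coefficients 1,13,67,175,256,255,243,189 for degrees 0…7.
Multiplying by (1 + 2x + x^6) gives running coefficients 1,15,93,309,606,767,754,688 for degrees 0…7.
Finally multiplying by (1 + x + x^2 + x^3 + x^4), the product of all factors after the first has coefficients 1,16,109,418,1024,1790,2529,3124 for degrees 0…7.
[x^7] = 2·3124 + 3·2529 + 3·1024 = 16907.

16907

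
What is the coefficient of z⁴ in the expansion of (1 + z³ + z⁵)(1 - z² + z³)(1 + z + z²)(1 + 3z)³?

(1 + z³ + z⁵) has coefficients 1,0,0,1,0 for degrees 0…4.
(1 - z² + z³) has coefficients 1,0,-1,1,0 for degrees 0…4.
Multiplying by (1 + z + z²) gives running coefficients 1,1,0,0,0 for degrees 0…4.
Finally multiplying by (1 + 3z)³, the product of all factors after the first has coefficients 1,10,36,54,27 for degrees 0…4.
[z⁴] = 1·27 + 1·10 = 37.

37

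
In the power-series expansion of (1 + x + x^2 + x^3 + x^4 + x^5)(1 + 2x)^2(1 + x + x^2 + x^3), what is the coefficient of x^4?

(1 + x + x^2 + x^3 + x^4 + x^5) has coefficients 1,1,1,1,1 for degrees 0…4.
(1 + 2x)^2 has coefficients 1,4,4,0,0 for degrees 0…4.
Finally multiplying by (1 + x + x^2 + x^3), the product of all factors after the first has coefficients 1,5,9,9,8 for degrees 0…4.
[x^4] = 1·8 + 1·9 + 1·9 + 1·5 + 1·1 = 32.

32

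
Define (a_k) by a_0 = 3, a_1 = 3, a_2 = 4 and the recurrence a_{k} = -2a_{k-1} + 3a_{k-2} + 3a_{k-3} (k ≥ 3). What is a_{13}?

72163

The ordinary generating function has denominator 1 + 2z - 3z^2 - 3z^3.
Iterating the recurrence: a_0,…,a_{13} = 3, 3, 4, 10, 1, 40, -47, 217, -455, 1420, -3554, 10003, -26408, 72163.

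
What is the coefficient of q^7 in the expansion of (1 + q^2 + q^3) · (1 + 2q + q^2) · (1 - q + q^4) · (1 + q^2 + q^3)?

4

(1 + q^2 + q^3) has coefficients 1,0,1,1 for degrees 0…3.
(1 + 2q + q^2) has coefficients 1,2,1,0,0,0,0,0 for degrees 0…7.
Multiplying by (1 - q + q^4) gives running coefficients 1,1,-1,-1,1,2,1,0 for degrees 0…7.
Finally multiplying by (1 + q^2 + q^3), the product of all factors after the first has coefficients 1,1,0,1,1,0,1,3 for degrees 0…7.
[q^7] = 1·3 + 1·0 + 1·1 = 4.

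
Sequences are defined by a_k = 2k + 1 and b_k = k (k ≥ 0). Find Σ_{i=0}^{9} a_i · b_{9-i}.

285

The convolution is the x^9 coefficient of A(x)B(x).
Σ = 1·9 + 3·8 + 5·7 + 7·6 + 9·5 + 11·4 + 13·3 + 15·2 + 17·1 + 19·0 = 285.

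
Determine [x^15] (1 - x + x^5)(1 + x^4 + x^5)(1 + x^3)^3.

(1 - x + x^5) has coefficients 1,-1,0,0,0,1 for degrees 0…5.
(1 + x^4 + x^5) has coefficients 1,0,0,0,1,1,0,0,0,0,0,0,0,0,0,0 for degrees 0…15.
Finally multiplying by (1 + x^3)^3, the product of all factors after the first has coefficients 1,0,0,3,1,1,3,3,3,1,3,3,0,1,1,0 for degrees 0…15.
[x^15] = 1·0 − 1·1 + 1·3 = 2.

2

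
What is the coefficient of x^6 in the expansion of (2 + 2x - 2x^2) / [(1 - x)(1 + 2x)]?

The denominator gives the recurrence a_n = −a_(n−1) + 2a_(n−2) for n ≥ 3; the numerator fixes a_0 = 2, a_1 = 0, a_2 = 2.
Iterating: 2, 0, 2, -2, 6, -10, 22, so a_6 = 22.

22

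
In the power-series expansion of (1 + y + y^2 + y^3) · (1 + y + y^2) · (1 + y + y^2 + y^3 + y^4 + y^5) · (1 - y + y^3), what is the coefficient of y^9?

(1 + y + y^2 + y^3) has coefficients 1,1,1,1 for degrees 0…3.
(1 + y + y^2) has coefficients 1,1,1,0,0,0,0,0,0,0 for degrees 0…9.
Multiplying by (1 + y + y^2 + y^3 + y^4 + y^5) gives running coefficients 1,2,3,3,3,3,2,1,0,0 for degrees 0…9.
Finally multiplying by (1 - y + y^3), the product of all factors after the first has coefficients 1,1,1,1,2,3,2,2,2,2 for degrees 0…9.
[y^9] = 1·2 + 1·2 + 1·2 + 1·2 = 8.

8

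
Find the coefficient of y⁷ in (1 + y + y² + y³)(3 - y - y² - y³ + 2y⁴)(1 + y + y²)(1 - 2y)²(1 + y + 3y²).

(1 + y + y² + y³) has coefficients 1,1,1,1 for degrees 0…3.
(3 - y - y² - y³ + 2y⁴) has coefficients 3,-1,-1,-1,2,0,0,0 for degrees 0…7.
Multiplying by (1 + y + y²) gives running coefficients 3,2,1,-3,0,1,2,0 for degrees 0…7.
Multiplying by (1 - 2y)² gives running coefficients 3,-10,5,1,16,-11,-2,-4 for degrees 0…7.
Finally multiplying by (1 + y + 3y²), the product of all factors after the first has coefficients 3,-7,4,-24,32,8,35,-39 for degrees 0…7.
[y⁷] = 1·(-39) + 1·35 + 1·8 + 1·32 = 36.

36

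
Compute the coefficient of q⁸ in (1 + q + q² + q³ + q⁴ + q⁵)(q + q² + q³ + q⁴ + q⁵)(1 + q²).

(1 + q + q² + q³ + q⁴ + q⁵) has coefficients 1,1,1,1,1,1 for degrees 0…5.
(q + q² + q³ + q⁴ + q⁵) has coefficients 0,1,1,1,1,1,0,0,0 for degrees 0…8.
Finally multiplying by (1 + q²), the product of all factors after the first has coefficients 0,1,1,2,2,2,1,1,0 for degrees 0…8.
[q⁸] = 1·0 + 1·1 + 1·1 + 1·2 + 1·2 + 1·2 = 8.

8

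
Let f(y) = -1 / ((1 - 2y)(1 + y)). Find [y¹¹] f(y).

Partial fractions give a closed form: a_n = (-2/3)·2^n + (-1/3)·(-1)^n.
At n = 11: a_11 = -1365.

-1365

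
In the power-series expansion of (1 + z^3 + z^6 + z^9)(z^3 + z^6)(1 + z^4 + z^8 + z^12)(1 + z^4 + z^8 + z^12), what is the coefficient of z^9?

(1 + z^3 + z^6 + z^9) has coefficients 1,0,0,1,0,0,1,0,0,1 for degrees 0…9.
(z^3 + z^6) has coefficients 0,0,0,1,0,0,1,0,0,0 for degrees 0…9.
Multiplying by (1 + z^4 + z^8 + z^12) gives running coefficients 0,0,0,1,0,0,1,1,0,0 for degrees 0…9.
Finally multiplying by (1 + z^4 + z^8 + z^12), the product of all factors after the first has coefficients 0,0,0,1,0,0,1,2,0,0 for degrees 0…9.
[z^9] = 1·0 + 1·1 + 1·1 + 1·0 = 2.

2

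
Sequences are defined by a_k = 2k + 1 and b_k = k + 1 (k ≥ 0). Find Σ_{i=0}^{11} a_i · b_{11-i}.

The convolution is the x^11 coefficient of A(x)B(x).
Σ = 1·12 + 3·11 + 5·10 + 7·9 + 9·8 + 11·7 + 13·6 + 15·5 + 17·4 + 19·3 + 21·2 + 23·1 = 650.

650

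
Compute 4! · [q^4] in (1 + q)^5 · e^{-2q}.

-24

The EGF product rule gives c_4 = Σ_{k_1+k_2=4} C(4; k_1,k_2) · ∏ g_i(k_i), where (1+q)^5 gives the falling factorial (5)_k; e^{-2q} gives (-2)^k.
g_1(k) for k = 0…4: 1, 5, 20, 60, 120.
g_2(k) for k = 0…4: 1, -2, 4, -8, 16.
c_4 = Σ_k C(4,k)·g_1(k)·g_2(4−k) = 1·1·16 + 4·5·(-8) + 6·20·4 + 4·60·(-2) + 1·120·1 = 16 − 160 + 480 − 480 + 120 = -24.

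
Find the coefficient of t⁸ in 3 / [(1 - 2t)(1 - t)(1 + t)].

1023

Partial fractions give a closed form: a_n = (4)·2^n + (-3/2)·1^n + (1/2)·(-1)^n.
At n = 8: a_8 = 1023.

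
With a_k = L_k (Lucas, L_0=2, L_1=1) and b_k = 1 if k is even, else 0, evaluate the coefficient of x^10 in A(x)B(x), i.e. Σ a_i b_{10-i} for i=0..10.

200

The convolution is the x^10 coefficient of A(x)B(x).
Σ = 2·1 + 1·0 + 3·1 + 4·0 + 7·1 + 11·0 + 18·1 + 29·0 + 47·1 + 76·0 + 123·1 = 200.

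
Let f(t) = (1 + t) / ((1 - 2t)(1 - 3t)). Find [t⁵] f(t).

Partial fractions give a closed form: a_n = (-3)·2^n + (4)·3^n.
At n = 5: a_5 = 876.

876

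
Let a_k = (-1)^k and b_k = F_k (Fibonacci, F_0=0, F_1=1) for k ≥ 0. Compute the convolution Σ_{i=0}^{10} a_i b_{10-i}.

33

The convolution is the x^10 coefficient of A(x)B(x).
Σ = 1·55 − 1·34 + 1·21 − 1·13 + 1·8 − 1·5 + 1·3 − 1·2 + 1·1 − 1·1 + 1·0 = 33.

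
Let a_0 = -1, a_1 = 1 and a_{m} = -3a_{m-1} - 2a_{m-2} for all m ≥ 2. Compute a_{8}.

The ordinary generating function has denominator 1 + 3q + 2q^2.
Iterating the recurrence: a_0,…,a_{8} = -1, 1, -1, 1, -1, 1, -1, 1, -1.

-1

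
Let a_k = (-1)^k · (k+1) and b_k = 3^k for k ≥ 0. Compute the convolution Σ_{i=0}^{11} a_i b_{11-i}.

99642

Write out a_i and b_{11-i} for i = 0,…,11 and sum the products.
Σ = 1·177147 − 2·59049 + 3·19683 − 4·6561 + 5·2187 − 6·729 + 7·243 − 8·81 + 9·27 − 10·9 + 11·3 − 12·1 = 99642.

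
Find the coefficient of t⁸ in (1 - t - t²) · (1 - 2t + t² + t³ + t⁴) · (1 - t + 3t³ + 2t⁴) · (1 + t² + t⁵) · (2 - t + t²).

3

(1 - t - t²) has coefficients 1,-1,-1 for degrees 0…2.
(1 - 2t + t² + t³ + t⁴) has coefficients 1,-2,1,1,1,0,0,0,0 for degrees 0…8.
Multiplying by (1 - t + 3t³ + 2t⁴) gives running coefficients 1,-3,3,3,-4,-2,5,5,2 for degrees 0…8.
Multiplying by (1 + t² + t⁵) gives running coefficients 1,-3,4,0,-1,2,-2,6,10 for degrees 0…8.
Finally multiplying by (2 - t + t²), the product of all factors after the first has coefficients 2,-7,12,-7,2,5,-7,16,12 for degrees 0…8.
[t⁸] = 1·12 − 1·16 − 1·(-7) = 3.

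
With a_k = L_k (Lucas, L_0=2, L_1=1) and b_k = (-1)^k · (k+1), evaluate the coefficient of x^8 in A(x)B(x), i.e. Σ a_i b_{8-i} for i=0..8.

41

Write out a_i and b_{8-i} for i = 0,…,8 and sum the products.
Σ = 2·9 + 1·(-8) + 3·7 + 4·(-6) + 7·5 + 11·(-4) + 18·3 + 29·(-2) + 47·1 = 41.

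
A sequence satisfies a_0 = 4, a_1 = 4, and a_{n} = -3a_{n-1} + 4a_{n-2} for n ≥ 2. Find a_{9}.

4

The ordinary generating function has denominator 1 + 3x - 4x^2.
Iterating the recurrence: a_0,…,a_{9} = 4, 4, 4, 4, 4, 4, 4, 4, 4, 4.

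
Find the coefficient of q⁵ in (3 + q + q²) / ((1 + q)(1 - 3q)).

627

The denominator gives the recurrence a_n = 2a_(n−1) + 3a_(n−2) for n ≥ 3; the numerator fixes a_0 = 3, a_1 = 7, a_2 = 24.
Iterating: 3, 7, 24, 69, 210, 627, so a_5 = 627.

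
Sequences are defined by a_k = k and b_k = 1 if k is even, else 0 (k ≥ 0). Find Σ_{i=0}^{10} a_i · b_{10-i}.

Write out a_i and b_{10-i} for i = 0,…,10 and sum the products.
Σ = 0·1 + 1·0 + 2·1 + 3·0 + 4·1 + 5·0 + 6·1 + 7·0 + 8·1 + 9·0 + 10·1 = 30.

30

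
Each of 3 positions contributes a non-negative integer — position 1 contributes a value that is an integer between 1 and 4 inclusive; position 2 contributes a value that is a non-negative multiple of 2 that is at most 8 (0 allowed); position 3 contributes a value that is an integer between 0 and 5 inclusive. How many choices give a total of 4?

6

The generating function for the choices is (x + x² + x³ + x⁴)·(1 + x² + x⁴ + x⁶ + x⁸)·(1 + x + x² + x³ + x⁴ + x⁵); the count is [x⁴].
(x + x² + x³ + x⁴) has coefficients 0,1,1,1,1 for degrees 0…4.
(1 + x² + x⁴ + x⁶ + x⁸) has coefficients 1,0,1,0,1 for degrees 0…4.
Finally multiplying by (1 + x + x² + x³ + x⁴ + x⁵), the product of all factors after the first has coefficients 1,1,2,2,3 for degrees 0…4.
[x⁴] = 1·2 + 1·2 + 1·1 + 1·1 = 6.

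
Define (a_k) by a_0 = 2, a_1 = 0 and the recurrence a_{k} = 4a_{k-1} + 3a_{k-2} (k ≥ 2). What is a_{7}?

11400

The ordinary generating function has denominator 1 - 4q - 3q^2.
Iterating the recurrence: a_0,…,a_{7} = 2, 0, 6, 24, 114, 528, 2454, 11400.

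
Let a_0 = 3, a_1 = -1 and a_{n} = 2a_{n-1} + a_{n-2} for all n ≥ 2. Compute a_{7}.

The ordinary generating function has denominator 1 - 2z - z^2.
Iterating the recurrence: a_0,…,a_{7} = 3, -1, 1, 1, 3, 7, 17, 41.

41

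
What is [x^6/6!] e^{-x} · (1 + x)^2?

19

The EGF product rule gives c_6 = Σ_{k_1+k_2=6} C(6; k_1,k_2) · ∏ g_i(k_i), where e^{-x} gives (-1)^k; (1+x)^2 gives the falling factorial (2)_k.
g_1(k) for k = 0…6: 1, -1, 1, -1, 1, -1, 1.
g_2(k) for k = 0…6: 1, 2, 2, 0, 0, 0, 0.
c_6 = Σ_k C(6,k)·g_1(k)·g_2(6−k) = 15·1·2 + 6·(-1)·2 + 1·1·1 = 30 − 12 + 1 = 19.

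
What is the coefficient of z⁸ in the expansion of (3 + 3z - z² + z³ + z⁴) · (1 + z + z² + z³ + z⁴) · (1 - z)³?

(3 + 3z - z² + z³ + z⁴) has coefficients 3,3,-1,1,1 for degrees 0…4.
(1 + z + z² + z³ + z⁴) has coefficients 1,1,1,1,1,0,0,0,0 for degrees 0…8.
Finally multiplying by (1 - z)³, the product of all factors after the first has coefficients 1,-2,1,0,0,-1,2,-1,0 for degrees 0…8.
[z⁸] = 3·0 + 3·(-1) − 1·2 + 1·(-1) + 1·0 = -6.

-6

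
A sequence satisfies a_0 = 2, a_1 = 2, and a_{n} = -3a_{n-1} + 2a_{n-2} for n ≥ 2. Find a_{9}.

The ordinary generating function has denominator 1 + 3t - 2t^2.
Iterating the recurrence: a_0,…,a_{9} = 2, 2, -2, 10, -34, 122, -434, 1546, -5506, 19610.

19610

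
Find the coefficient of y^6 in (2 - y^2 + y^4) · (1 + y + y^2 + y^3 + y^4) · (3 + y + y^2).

(2 - y^2 + y^4) has coefficients 2,0,-1,0,1 for degrees 0…4.
(1 + y + y^2 + y^3 + y^4) has coefficients 1,1,1,1,1,0,0 for degrees 0…6.
Finally multiplying by (3 + y + y^2), the product of all factors after the first has coefficients 3,4,5,5,5,2,1 for degrees 0…6.
[y^6] = 2·1 − 1·5 + 1·5 = 2.

2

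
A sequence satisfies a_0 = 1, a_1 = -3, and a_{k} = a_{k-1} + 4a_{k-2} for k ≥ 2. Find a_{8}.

The ordinary generating function has denominator 1 - q - 4q^2.
Iterating the recurrence: a_0,…,a_{8} = 1, -3, 1, -11, -7, -51, -79, -283, -599.

-599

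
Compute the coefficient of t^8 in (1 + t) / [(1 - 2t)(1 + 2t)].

256

Partial fractions give a closed form: a_n = (3/4)·2^n + (1/4)·(-2)^n.
At n = 8: a_8 = 256.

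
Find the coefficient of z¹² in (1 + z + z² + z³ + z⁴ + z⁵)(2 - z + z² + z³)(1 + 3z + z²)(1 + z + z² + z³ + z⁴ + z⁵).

22

(1 + z + z² + z³ + z⁴ + z⁵) has coefficients 1,1,1,1,1,1 for degrees 0…5.
(2 - z + z² + z³) has coefficients 2,-1,1,1,0,0,0,0,0,0,0,0,0 for degrees 0…12.
Multiplying by (1 + 3z + z²) gives running coefficients 2,5,0,3,4,1,0,0,0,0,0,0,0 for degrees 0…12.
Finally multiplying by (1 + z + z² + z³ + z⁴ + z⁵), the product of all factors after the first has coefficients 2,7,7,10,14,15,13,8,8,5,1,0,0 for degrees 0…12.
[z¹²] = 1·0 + 1·0 + 1·1 + 1·5 + 1·8 + 1·8 = 22.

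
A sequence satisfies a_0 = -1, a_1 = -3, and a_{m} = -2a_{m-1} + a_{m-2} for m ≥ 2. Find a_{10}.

6149

The ordinary generating function has denominator 1 + 2q - q^2.
Iterating the recurrence: a_0,…,a_{10} = -1, -3, 5, -13, 31, -75, 181, -437, 1055, -2547, 6149.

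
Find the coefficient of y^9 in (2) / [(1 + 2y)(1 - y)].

Partial fractions give a closed form: a_n = (4/3)·(-2)^n + (2/3)·1^n.
At n = 9: a_9 = -682.

-682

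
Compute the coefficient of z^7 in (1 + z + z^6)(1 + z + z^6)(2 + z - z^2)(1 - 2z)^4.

(1 + z + z^6) has coefficients 1,1,0,0,0,0,1 for degrees 0…6.
(1 + z + z^6) has coefficients 1,1,0,0,0,0,1,0 for degrees 0…7.
Multiplying by (2 + z - z^2) gives running coefficients 2,3,0,-1,0,0,2,1 for degrees 0…7.
Finally multiplying by (1 - 2z)^4, the product of all factors after the first has coefficients 2,-13,24,7,-56,24,34,-31 for degrees 0…7.
[z^7] = 1·(-31) + 1·34 + 1·(-13) = -10.

-10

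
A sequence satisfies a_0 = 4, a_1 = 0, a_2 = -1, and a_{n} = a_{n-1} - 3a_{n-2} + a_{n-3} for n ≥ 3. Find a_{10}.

-121

The ordinary generating function has denominator 1 - t + 3t^2 - t^3.
Iterating the recurrence: a_0,…,a_{10} = 4, 0, -1, 3, 6, -4, -19, -1, 52, 36, -121.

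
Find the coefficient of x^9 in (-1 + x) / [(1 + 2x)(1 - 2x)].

256

The denominator gives the recurrence a_n = 4a_(n−2) for n ≥ 3; the numerator fixes a_0 = -1, a_1 = 1, a_2 = -4.
Iterating: -1, 1, -4, 4, -16, 16, -64, 64, -256, 256, so a_9 = 256.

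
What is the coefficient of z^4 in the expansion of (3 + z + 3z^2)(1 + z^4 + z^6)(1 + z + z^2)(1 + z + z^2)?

(3 + z + 3z^2) has coefficients 3,1,3 for degrees 0…2.
(1 + z^4 + z^6) has coefficients 1,0,0,0,1 for degrees 0…4.
Multiplying by (1 + z + z^2) gives running coefficients 1,1,1,0,1 for degrees 0…4.
Finally multiplying by (1 + z + z^2), the product of all factors after the first has coefficients 1,2,3,2,2 for degrees 0…4.
[z^4] = 3·2 + 1·2 + 3·3 = 17.

17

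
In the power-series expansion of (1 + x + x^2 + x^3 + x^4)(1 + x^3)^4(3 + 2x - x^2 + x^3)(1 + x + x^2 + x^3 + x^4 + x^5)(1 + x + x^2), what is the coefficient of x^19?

(1 + x + x^2 + x^3 + x^4) has coefficients 1,1,1,1,1 for degrees 0…4.
(1 + x^3)^4 has coefficients 1,0,0,4,0,0,6,0,0,4,0,0,1,0,0,0,0,0,0,0 for degrees 0…19.
Multiplying by (3 + 2x - x^2 + x^3) gives running coefficients 3,2,-1,13,8,-4,22,12,-6,18,8,-4,7,2,-1,1,0,0,0,0 for degrees 0…19.
Multiplying by (1 + x + x^2 + x^3 + x^4 + x^5) gives running coefficients 3,5,4,17,25,21,40,50,45,50,50,50,35,25,30,13,5,9,2,0 for degrees 0…19.
Finally multiplying by (1 + x + x^2), the product of all factors after the first has coefficients 3,8,12,26,46,63,86,111,135,145,145,150,135,110,90,68,48,27,16,11 for degrees 0…19.
[x^19] = 1·11 + 1·16 + 1·27 + 1·48 + 1·68 = 170.

170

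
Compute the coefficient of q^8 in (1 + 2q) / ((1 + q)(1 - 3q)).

8201

Partial fractions give a closed form: a_n = (-1/4)·(-1)^n + (5/4)·3^n.
At n = 8: a_8 = 8201.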